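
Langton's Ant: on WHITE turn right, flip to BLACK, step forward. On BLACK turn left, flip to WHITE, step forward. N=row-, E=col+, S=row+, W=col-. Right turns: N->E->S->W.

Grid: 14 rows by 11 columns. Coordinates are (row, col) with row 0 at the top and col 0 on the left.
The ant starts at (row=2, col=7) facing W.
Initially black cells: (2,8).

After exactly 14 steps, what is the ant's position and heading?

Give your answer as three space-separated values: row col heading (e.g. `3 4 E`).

Answer: 1 8 W

Derivation:
Step 1: on WHITE (2,7): turn R to N, flip to black, move to (1,7). |black|=2
Step 2: on WHITE (1,7): turn R to E, flip to black, move to (1,8). |black|=3
Step 3: on WHITE (1,8): turn R to S, flip to black, move to (2,8). |black|=4
Step 4: on BLACK (2,8): turn L to E, flip to white, move to (2,9). |black|=3
Step 5: on WHITE (2,9): turn R to S, flip to black, move to (3,9). |black|=4
Step 6: on WHITE (3,9): turn R to W, flip to black, move to (3,8). |black|=5
Step 7: on WHITE (3,8): turn R to N, flip to black, move to (2,8). |black|=6
Step 8: on WHITE (2,8): turn R to E, flip to black, move to (2,9). |black|=7
Step 9: on BLACK (2,9): turn L to N, flip to white, move to (1,9). |black|=6
Step 10: on WHITE (1,9): turn R to E, flip to black, move to (1,10). |black|=7
Step 11: on WHITE (1,10): turn R to S, flip to black, move to (2,10). |black|=8
Step 12: on WHITE (2,10): turn R to W, flip to black, move to (2,9). |black|=9
Step 13: on WHITE (2,9): turn R to N, flip to black, move to (1,9). |black|=10
Step 14: on BLACK (1,9): turn L to W, flip to white, move to (1,8). |black|=9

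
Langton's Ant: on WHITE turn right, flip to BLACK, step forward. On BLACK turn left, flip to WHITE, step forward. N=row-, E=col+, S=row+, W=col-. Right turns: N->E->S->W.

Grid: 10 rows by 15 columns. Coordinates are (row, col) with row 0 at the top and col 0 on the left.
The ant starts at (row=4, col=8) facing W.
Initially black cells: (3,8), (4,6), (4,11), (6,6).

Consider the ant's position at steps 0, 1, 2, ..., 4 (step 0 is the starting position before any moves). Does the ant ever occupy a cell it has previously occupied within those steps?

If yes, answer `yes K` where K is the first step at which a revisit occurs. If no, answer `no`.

Step 1: on WHITE (4,8): turn R to N, flip to black, move to (3,8). |black|=5 — new cell
Step 2: on BLACK (3,8): turn L to W, flip to white, move to (3,7). |black|=4 — new cell
Step 3: on WHITE (3,7): turn R to N, flip to black, move to (2,7). |black|=5 — new cell
Step 4: on WHITE (2,7): turn R to E, flip to black, move to (2,8). |black|=6 — new cell
No revisit within 4 steps.

Answer: no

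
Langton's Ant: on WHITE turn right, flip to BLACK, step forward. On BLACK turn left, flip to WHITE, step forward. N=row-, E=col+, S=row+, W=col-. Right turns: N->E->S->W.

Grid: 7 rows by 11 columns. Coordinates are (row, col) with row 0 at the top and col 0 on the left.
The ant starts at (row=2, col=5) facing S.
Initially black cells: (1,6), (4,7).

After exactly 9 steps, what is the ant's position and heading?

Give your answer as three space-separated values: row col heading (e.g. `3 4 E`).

Answer: 2 6 E

Derivation:
Step 1: on WHITE (2,5): turn R to W, flip to black, move to (2,4). |black|=3
Step 2: on WHITE (2,4): turn R to N, flip to black, move to (1,4). |black|=4
Step 3: on WHITE (1,4): turn R to E, flip to black, move to (1,5). |black|=5
Step 4: on WHITE (1,5): turn R to S, flip to black, move to (2,5). |black|=6
Step 5: on BLACK (2,5): turn L to E, flip to white, move to (2,6). |black|=5
Step 6: on WHITE (2,6): turn R to S, flip to black, move to (3,6). |black|=6
Step 7: on WHITE (3,6): turn R to W, flip to black, move to (3,5). |black|=7
Step 8: on WHITE (3,5): turn R to N, flip to black, move to (2,5). |black|=8
Step 9: on WHITE (2,5): turn R to E, flip to black, move to (2,6). |black|=9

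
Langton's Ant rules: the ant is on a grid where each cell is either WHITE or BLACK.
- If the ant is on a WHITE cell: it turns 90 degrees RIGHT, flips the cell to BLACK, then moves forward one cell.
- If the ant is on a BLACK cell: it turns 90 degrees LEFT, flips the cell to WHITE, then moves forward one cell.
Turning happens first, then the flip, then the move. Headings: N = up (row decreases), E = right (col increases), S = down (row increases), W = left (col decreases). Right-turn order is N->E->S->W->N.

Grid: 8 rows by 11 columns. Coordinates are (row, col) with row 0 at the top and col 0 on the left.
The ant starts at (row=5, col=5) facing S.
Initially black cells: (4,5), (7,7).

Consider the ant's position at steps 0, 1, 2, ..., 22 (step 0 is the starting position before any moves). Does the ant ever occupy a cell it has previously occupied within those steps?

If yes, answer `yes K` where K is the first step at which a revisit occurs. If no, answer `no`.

Step 1: on WHITE (5,5): turn R to W, flip to black, move to (5,4). |black|=3 — new cell
Step 2: on WHITE (5,4): turn R to N, flip to black, move to (4,4). |black|=4 — new cell
Step 3: on WHITE (4,4): turn R to E, flip to black, move to (4,5). |black|=5 — new cell
Step 4: on BLACK (4,5): turn L to N, flip to white, move to (3,5). |black|=4 — new cell
Step 5: on WHITE (3,5): turn R to E, flip to black, move to (3,6). |black|=5 — new cell
Step 6: on WHITE (3,6): turn R to S, flip to black, move to (4,6). |black|=6 — new cell
Step 7: on WHITE (4,6): turn R to W, flip to black, move to (4,5). |black|=7 — REVISIT

Answer: yes 7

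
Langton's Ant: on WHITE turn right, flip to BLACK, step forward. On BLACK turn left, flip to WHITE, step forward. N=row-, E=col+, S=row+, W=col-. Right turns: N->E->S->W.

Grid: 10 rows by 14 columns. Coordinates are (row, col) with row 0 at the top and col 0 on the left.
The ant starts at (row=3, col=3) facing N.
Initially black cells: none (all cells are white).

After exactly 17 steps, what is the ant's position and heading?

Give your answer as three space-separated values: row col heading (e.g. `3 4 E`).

Step 1: on WHITE (3,3): turn R to E, flip to black, move to (3,4). |black|=1
Step 2: on WHITE (3,4): turn R to S, flip to black, move to (4,4). |black|=2
Step 3: on WHITE (4,4): turn R to W, flip to black, move to (4,3). |black|=3
Step 4: on WHITE (4,3): turn R to N, flip to black, move to (3,3). |black|=4
Step 5: on BLACK (3,3): turn L to W, flip to white, move to (3,2). |black|=3
Step 6: on WHITE (3,2): turn R to N, flip to black, move to (2,2). |black|=4
Step 7: on WHITE (2,2): turn R to E, flip to black, move to (2,3). |black|=5
Step 8: on WHITE (2,3): turn R to S, flip to black, move to (3,3). |black|=6
Step 9: on WHITE (3,3): turn R to W, flip to black, move to (3,2). |black|=7
Step 10: on BLACK (3,2): turn L to S, flip to white, move to (4,2). |black|=6
Step 11: on WHITE (4,2): turn R to W, flip to black, move to (4,1). |black|=7
Step 12: on WHITE (4,1): turn R to N, flip to black, move to (3,1). |black|=8
Step 13: on WHITE (3,1): turn R to E, flip to black, move to (3,2). |black|=9
Step 14: on WHITE (3,2): turn R to S, flip to black, move to (4,2). |black|=10
Step 15: on BLACK (4,2): turn L to E, flip to white, move to (4,3). |black|=9
Step 16: on BLACK (4,3): turn L to N, flip to white, move to (3,3). |black|=8
Step 17: on BLACK (3,3): turn L to W, flip to white, move to (3,2). |black|=7

Answer: 3 2 W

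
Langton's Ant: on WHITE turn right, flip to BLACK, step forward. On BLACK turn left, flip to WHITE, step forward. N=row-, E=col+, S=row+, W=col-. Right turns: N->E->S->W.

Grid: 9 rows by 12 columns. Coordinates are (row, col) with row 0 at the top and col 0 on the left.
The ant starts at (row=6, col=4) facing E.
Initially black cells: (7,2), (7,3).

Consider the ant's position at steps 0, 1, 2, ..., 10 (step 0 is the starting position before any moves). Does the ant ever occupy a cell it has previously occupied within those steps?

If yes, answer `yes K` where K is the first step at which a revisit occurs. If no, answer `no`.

Answer: yes 9

Derivation:
Step 1: on WHITE (6,4): turn R to S, flip to black, move to (7,4). |black|=3 — new cell
Step 2: on WHITE (7,4): turn R to W, flip to black, move to (7,3). |black|=4 — new cell
Step 3: on BLACK (7,3): turn L to S, flip to white, move to (8,3). |black|=3 — new cell
Step 4: on WHITE (8,3): turn R to W, flip to black, move to (8,2). |black|=4 — new cell
Step 5: on WHITE (8,2): turn R to N, flip to black, move to (7,2). |black|=5 — new cell
Step 6: on BLACK (7,2): turn L to W, flip to white, move to (7,1). |black|=4 — new cell
Step 7: on WHITE (7,1): turn R to N, flip to black, move to (6,1). |black|=5 — new cell
Step 8: on WHITE (6,1): turn R to E, flip to black, move to (6,2). |black|=6 — new cell
Step 9: on WHITE (6,2): turn R to S, flip to black, move to (7,2). |black|=7 — REVISIT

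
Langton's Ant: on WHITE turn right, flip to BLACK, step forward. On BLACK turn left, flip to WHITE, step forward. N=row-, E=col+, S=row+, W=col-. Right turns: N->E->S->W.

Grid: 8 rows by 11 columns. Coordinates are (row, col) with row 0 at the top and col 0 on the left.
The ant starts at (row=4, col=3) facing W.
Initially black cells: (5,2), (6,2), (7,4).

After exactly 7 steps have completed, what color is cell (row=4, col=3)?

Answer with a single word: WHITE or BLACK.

Step 1: on WHITE (4,3): turn R to N, flip to black, move to (3,3). |black|=4
Step 2: on WHITE (3,3): turn R to E, flip to black, move to (3,4). |black|=5
Step 3: on WHITE (3,4): turn R to S, flip to black, move to (4,4). |black|=6
Step 4: on WHITE (4,4): turn R to W, flip to black, move to (4,3). |black|=7
Step 5: on BLACK (4,3): turn L to S, flip to white, move to (5,3). |black|=6
Step 6: on WHITE (5,3): turn R to W, flip to black, move to (5,2). |black|=7
Step 7: on BLACK (5,2): turn L to S, flip to white, move to (6,2). |black|=6

Answer: WHITE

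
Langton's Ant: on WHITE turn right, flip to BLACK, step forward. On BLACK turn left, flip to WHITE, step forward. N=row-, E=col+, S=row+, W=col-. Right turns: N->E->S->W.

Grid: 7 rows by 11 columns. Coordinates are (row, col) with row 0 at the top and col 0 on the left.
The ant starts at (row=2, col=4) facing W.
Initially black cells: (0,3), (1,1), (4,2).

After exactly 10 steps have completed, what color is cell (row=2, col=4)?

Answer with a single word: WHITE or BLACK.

Answer: BLACK

Derivation:
Step 1: on WHITE (2,4): turn R to N, flip to black, move to (1,4). |black|=4
Step 2: on WHITE (1,4): turn R to E, flip to black, move to (1,5). |black|=5
Step 3: on WHITE (1,5): turn R to S, flip to black, move to (2,5). |black|=6
Step 4: on WHITE (2,5): turn R to W, flip to black, move to (2,4). |black|=7
Step 5: on BLACK (2,4): turn L to S, flip to white, move to (3,4). |black|=6
Step 6: on WHITE (3,4): turn R to W, flip to black, move to (3,3). |black|=7
Step 7: on WHITE (3,3): turn R to N, flip to black, move to (2,3). |black|=8
Step 8: on WHITE (2,3): turn R to E, flip to black, move to (2,4). |black|=9
Step 9: on WHITE (2,4): turn R to S, flip to black, move to (3,4). |black|=10
Step 10: on BLACK (3,4): turn L to E, flip to white, move to (3,5). |black|=9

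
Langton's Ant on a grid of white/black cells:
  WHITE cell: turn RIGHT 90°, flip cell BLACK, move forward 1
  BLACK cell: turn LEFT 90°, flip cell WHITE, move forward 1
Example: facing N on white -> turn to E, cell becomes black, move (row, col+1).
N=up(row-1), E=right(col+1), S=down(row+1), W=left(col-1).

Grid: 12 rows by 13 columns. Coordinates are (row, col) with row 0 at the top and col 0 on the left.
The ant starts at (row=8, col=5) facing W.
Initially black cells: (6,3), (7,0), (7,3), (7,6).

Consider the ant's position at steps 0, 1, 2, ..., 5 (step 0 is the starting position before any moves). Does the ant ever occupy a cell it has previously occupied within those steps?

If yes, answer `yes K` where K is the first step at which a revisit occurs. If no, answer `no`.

Step 1: on WHITE (8,5): turn R to N, flip to black, move to (7,5). |black|=5 — new cell
Step 2: on WHITE (7,5): turn R to E, flip to black, move to (7,6). |black|=6 — new cell
Step 3: on BLACK (7,6): turn L to N, flip to white, move to (6,6). |black|=5 — new cell
Step 4: on WHITE (6,6): turn R to E, flip to black, move to (6,7). |black|=6 — new cell
Step 5: on WHITE (6,7): turn R to S, flip to black, move to (7,7). |black|=7 — new cell
No revisit within 5 steps.

Answer: no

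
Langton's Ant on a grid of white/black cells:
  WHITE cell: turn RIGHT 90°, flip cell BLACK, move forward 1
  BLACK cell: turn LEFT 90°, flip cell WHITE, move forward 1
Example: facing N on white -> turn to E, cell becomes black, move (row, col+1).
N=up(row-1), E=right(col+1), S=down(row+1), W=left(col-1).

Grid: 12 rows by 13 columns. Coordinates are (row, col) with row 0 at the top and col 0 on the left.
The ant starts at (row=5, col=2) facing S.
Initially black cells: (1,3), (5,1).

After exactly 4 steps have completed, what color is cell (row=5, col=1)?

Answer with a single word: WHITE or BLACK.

Step 1: on WHITE (5,2): turn R to W, flip to black, move to (5,1). |black|=3
Step 2: on BLACK (5,1): turn L to S, flip to white, move to (6,1). |black|=2
Step 3: on WHITE (6,1): turn R to W, flip to black, move to (6,0). |black|=3
Step 4: on WHITE (6,0): turn R to N, flip to black, move to (5,0). |black|=4

Answer: WHITE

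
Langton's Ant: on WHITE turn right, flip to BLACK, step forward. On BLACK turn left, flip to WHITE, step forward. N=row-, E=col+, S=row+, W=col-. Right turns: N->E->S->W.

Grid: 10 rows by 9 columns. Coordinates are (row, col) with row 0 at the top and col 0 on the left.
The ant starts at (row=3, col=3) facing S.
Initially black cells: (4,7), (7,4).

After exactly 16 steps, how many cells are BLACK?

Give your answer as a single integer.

Step 1: on WHITE (3,3): turn R to W, flip to black, move to (3,2). |black|=3
Step 2: on WHITE (3,2): turn R to N, flip to black, move to (2,2). |black|=4
Step 3: on WHITE (2,2): turn R to E, flip to black, move to (2,3). |black|=5
Step 4: on WHITE (2,3): turn R to S, flip to black, move to (3,3). |black|=6
Step 5: on BLACK (3,3): turn L to E, flip to white, move to (3,4). |black|=5
Step 6: on WHITE (3,4): turn R to S, flip to black, move to (4,4). |black|=6
Step 7: on WHITE (4,4): turn R to W, flip to black, move to (4,3). |black|=7
Step 8: on WHITE (4,3): turn R to N, flip to black, move to (3,3). |black|=8
Step 9: on WHITE (3,3): turn R to E, flip to black, move to (3,4). |black|=9
Step 10: on BLACK (3,4): turn L to N, flip to white, move to (2,4). |black|=8
Step 11: on WHITE (2,4): turn R to E, flip to black, move to (2,5). |black|=9
Step 12: on WHITE (2,5): turn R to S, flip to black, move to (3,5). |black|=10
Step 13: on WHITE (3,5): turn R to W, flip to black, move to (3,4). |black|=11
Step 14: on WHITE (3,4): turn R to N, flip to black, move to (2,4). |black|=12
Step 15: on BLACK (2,4): turn L to W, flip to white, move to (2,3). |black|=11
Step 16: on BLACK (2,3): turn L to S, flip to white, move to (3,3). |black|=10

Answer: 10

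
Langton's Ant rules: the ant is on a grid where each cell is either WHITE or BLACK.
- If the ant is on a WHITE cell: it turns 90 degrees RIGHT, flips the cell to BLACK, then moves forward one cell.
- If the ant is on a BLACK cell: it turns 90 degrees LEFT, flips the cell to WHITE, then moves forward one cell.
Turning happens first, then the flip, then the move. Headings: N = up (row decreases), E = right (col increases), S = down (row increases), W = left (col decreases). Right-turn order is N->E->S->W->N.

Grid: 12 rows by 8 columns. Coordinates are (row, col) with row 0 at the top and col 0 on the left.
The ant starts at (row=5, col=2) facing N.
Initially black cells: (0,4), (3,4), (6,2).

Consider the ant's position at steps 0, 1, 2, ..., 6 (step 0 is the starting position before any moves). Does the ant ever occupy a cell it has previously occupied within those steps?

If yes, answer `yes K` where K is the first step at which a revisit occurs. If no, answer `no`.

Answer: no

Derivation:
Step 1: on WHITE (5,2): turn R to E, flip to black, move to (5,3). |black|=4 — new cell
Step 2: on WHITE (5,3): turn R to S, flip to black, move to (6,3). |black|=5 — new cell
Step 3: on WHITE (6,3): turn R to W, flip to black, move to (6,2). |black|=6 — new cell
Step 4: on BLACK (6,2): turn L to S, flip to white, move to (7,2). |black|=5 — new cell
Step 5: on WHITE (7,2): turn R to W, flip to black, move to (7,1). |black|=6 — new cell
Step 6: on WHITE (7,1): turn R to N, flip to black, move to (6,1). |black|=7 — new cell
No revisit within 6 steps.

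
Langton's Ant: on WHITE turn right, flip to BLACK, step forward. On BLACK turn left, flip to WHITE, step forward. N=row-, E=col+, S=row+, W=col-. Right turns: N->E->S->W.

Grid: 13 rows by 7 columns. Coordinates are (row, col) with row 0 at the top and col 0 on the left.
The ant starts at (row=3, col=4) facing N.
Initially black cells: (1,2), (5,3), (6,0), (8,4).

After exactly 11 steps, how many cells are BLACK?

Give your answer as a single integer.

Answer: 11

Derivation:
Step 1: on WHITE (3,4): turn R to E, flip to black, move to (3,5). |black|=5
Step 2: on WHITE (3,5): turn R to S, flip to black, move to (4,5). |black|=6
Step 3: on WHITE (4,5): turn R to W, flip to black, move to (4,4). |black|=7
Step 4: on WHITE (4,4): turn R to N, flip to black, move to (3,4). |black|=8
Step 5: on BLACK (3,4): turn L to W, flip to white, move to (3,3). |black|=7
Step 6: on WHITE (3,3): turn R to N, flip to black, move to (2,3). |black|=8
Step 7: on WHITE (2,3): turn R to E, flip to black, move to (2,4). |black|=9
Step 8: on WHITE (2,4): turn R to S, flip to black, move to (3,4). |black|=10
Step 9: on WHITE (3,4): turn R to W, flip to black, move to (3,3). |black|=11
Step 10: on BLACK (3,3): turn L to S, flip to white, move to (4,3). |black|=10
Step 11: on WHITE (4,3): turn R to W, flip to black, move to (4,2). |black|=11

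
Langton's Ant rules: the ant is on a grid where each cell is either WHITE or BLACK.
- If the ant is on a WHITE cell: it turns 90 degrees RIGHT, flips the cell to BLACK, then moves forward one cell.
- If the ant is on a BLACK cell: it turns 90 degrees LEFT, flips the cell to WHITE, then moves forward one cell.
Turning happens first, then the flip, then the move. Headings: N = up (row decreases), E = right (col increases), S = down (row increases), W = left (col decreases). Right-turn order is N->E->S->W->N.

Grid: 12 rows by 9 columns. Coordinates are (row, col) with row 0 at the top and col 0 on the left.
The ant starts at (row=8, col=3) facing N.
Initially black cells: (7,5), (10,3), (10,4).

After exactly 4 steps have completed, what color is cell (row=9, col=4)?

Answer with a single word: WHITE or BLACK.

Step 1: on WHITE (8,3): turn R to E, flip to black, move to (8,4). |black|=4
Step 2: on WHITE (8,4): turn R to S, flip to black, move to (9,4). |black|=5
Step 3: on WHITE (9,4): turn R to W, flip to black, move to (9,3). |black|=6
Step 4: on WHITE (9,3): turn R to N, flip to black, move to (8,3). |black|=7

Answer: BLACK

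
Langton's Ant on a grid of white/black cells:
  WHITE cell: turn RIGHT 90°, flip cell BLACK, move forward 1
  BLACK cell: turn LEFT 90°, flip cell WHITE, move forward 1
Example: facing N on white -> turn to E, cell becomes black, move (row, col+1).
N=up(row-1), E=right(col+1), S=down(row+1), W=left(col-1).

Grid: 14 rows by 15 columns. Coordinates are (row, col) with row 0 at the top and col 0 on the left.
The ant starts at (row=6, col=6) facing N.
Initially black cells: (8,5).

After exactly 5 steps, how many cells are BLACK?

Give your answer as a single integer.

Answer: 4

Derivation:
Step 1: on WHITE (6,6): turn R to E, flip to black, move to (6,7). |black|=2
Step 2: on WHITE (6,7): turn R to S, flip to black, move to (7,7). |black|=3
Step 3: on WHITE (7,7): turn R to W, flip to black, move to (7,6). |black|=4
Step 4: on WHITE (7,6): turn R to N, flip to black, move to (6,6). |black|=5
Step 5: on BLACK (6,6): turn L to W, flip to white, move to (6,5). |black|=4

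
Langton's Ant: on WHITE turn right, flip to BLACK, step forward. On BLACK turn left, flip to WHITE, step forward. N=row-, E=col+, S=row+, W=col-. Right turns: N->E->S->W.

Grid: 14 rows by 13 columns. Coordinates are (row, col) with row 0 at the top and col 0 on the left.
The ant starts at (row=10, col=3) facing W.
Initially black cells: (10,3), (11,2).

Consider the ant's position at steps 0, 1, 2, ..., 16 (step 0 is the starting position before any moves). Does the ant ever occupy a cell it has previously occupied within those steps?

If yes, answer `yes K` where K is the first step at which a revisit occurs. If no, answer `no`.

Answer: yes 6

Derivation:
Step 1: on BLACK (10,3): turn L to S, flip to white, move to (11,3). |black|=1 — new cell
Step 2: on WHITE (11,3): turn R to W, flip to black, move to (11,2). |black|=2 — new cell
Step 3: on BLACK (11,2): turn L to S, flip to white, move to (12,2). |black|=1 — new cell
Step 4: on WHITE (12,2): turn R to W, flip to black, move to (12,1). |black|=2 — new cell
Step 5: on WHITE (12,1): turn R to N, flip to black, move to (11,1). |black|=3 — new cell
Step 6: on WHITE (11,1): turn R to E, flip to black, move to (11,2). |black|=4 — REVISIT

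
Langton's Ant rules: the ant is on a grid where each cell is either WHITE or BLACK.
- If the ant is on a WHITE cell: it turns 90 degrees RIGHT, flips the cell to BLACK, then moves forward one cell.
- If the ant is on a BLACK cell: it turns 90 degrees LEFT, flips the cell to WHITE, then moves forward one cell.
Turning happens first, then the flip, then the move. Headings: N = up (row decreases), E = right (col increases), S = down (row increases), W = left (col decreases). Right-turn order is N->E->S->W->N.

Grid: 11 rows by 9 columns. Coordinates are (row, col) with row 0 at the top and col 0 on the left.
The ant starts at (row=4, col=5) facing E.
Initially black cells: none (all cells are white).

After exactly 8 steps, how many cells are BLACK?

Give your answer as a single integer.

Step 1: on WHITE (4,5): turn R to S, flip to black, move to (5,5). |black|=1
Step 2: on WHITE (5,5): turn R to W, flip to black, move to (5,4). |black|=2
Step 3: on WHITE (5,4): turn R to N, flip to black, move to (4,4). |black|=3
Step 4: on WHITE (4,4): turn R to E, flip to black, move to (4,5). |black|=4
Step 5: on BLACK (4,5): turn L to N, flip to white, move to (3,5). |black|=3
Step 6: on WHITE (3,5): turn R to E, flip to black, move to (3,6). |black|=4
Step 7: on WHITE (3,6): turn R to S, flip to black, move to (4,6). |black|=5
Step 8: on WHITE (4,6): turn R to W, flip to black, move to (4,5). |black|=6

Answer: 6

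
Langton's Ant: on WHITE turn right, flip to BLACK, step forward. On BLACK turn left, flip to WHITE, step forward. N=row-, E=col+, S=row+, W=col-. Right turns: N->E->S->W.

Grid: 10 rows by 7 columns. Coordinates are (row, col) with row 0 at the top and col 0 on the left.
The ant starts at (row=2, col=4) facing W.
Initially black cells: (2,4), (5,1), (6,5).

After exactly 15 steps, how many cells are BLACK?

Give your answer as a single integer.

Answer: 12

Derivation:
Step 1: on BLACK (2,4): turn L to S, flip to white, move to (3,4). |black|=2
Step 2: on WHITE (3,4): turn R to W, flip to black, move to (3,3). |black|=3
Step 3: on WHITE (3,3): turn R to N, flip to black, move to (2,3). |black|=4
Step 4: on WHITE (2,3): turn R to E, flip to black, move to (2,4). |black|=5
Step 5: on WHITE (2,4): turn R to S, flip to black, move to (3,4). |black|=6
Step 6: on BLACK (3,4): turn L to E, flip to white, move to (3,5). |black|=5
Step 7: on WHITE (3,5): turn R to S, flip to black, move to (4,5). |black|=6
Step 8: on WHITE (4,5): turn R to W, flip to black, move to (4,4). |black|=7
Step 9: on WHITE (4,4): turn R to N, flip to black, move to (3,4). |black|=8
Step 10: on WHITE (3,4): turn R to E, flip to black, move to (3,5). |black|=9
Step 11: on BLACK (3,5): turn L to N, flip to white, move to (2,5). |black|=8
Step 12: on WHITE (2,5): turn R to E, flip to black, move to (2,6). |black|=9
Step 13: on WHITE (2,6): turn R to S, flip to black, move to (3,6). |black|=10
Step 14: on WHITE (3,6): turn R to W, flip to black, move to (3,5). |black|=11
Step 15: on WHITE (3,5): turn R to N, flip to black, move to (2,5). |black|=12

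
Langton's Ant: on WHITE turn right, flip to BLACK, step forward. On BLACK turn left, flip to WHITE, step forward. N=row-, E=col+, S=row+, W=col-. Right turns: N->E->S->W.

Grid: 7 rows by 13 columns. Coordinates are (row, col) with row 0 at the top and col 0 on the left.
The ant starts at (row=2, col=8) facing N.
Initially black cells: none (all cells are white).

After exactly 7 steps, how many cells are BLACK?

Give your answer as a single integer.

Step 1: on WHITE (2,8): turn R to E, flip to black, move to (2,9). |black|=1
Step 2: on WHITE (2,9): turn R to S, flip to black, move to (3,9). |black|=2
Step 3: on WHITE (3,9): turn R to W, flip to black, move to (3,8). |black|=3
Step 4: on WHITE (3,8): turn R to N, flip to black, move to (2,8). |black|=4
Step 5: on BLACK (2,8): turn L to W, flip to white, move to (2,7). |black|=3
Step 6: on WHITE (2,7): turn R to N, flip to black, move to (1,7). |black|=4
Step 7: on WHITE (1,7): turn R to E, flip to black, move to (1,8). |black|=5

Answer: 5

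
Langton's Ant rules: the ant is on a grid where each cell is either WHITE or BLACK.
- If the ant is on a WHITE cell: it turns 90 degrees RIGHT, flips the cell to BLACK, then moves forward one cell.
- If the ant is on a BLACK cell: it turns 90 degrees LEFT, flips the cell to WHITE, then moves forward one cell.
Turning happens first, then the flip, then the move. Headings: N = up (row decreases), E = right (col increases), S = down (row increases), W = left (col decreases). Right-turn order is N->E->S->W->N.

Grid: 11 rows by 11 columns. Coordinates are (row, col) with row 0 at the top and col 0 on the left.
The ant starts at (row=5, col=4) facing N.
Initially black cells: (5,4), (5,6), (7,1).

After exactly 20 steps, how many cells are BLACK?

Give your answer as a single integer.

Answer: 9

Derivation:
Step 1: on BLACK (5,4): turn L to W, flip to white, move to (5,3). |black|=2
Step 2: on WHITE (5,3): turn R to N, flip to black, move to (4,3). |black|=3
Step 3: on WHITE (4,3): turn R to E, flip to black, move to (4,4). |black|=4
Step 4: on WHITE (4,4): turn R to S, flip to black, move to (5,4). |black|=5
Step 5: on WHITE (5,4): turn R to W, flip to black, move to (5,3). |black|=6
Step 6: on BLACK (5,3): turn L to S, flip to white, move to (6,3). |black|=5
Step 7: on WHITE (6,3): turn R to W, flip to black, move to (6,2). |black|=6
Step 8: on WHITE (6,2): turn R to N, flip to black, move to (5,2). |black|=7
Step 9: on WHITE (5,2): turn R to E, flip to black, move to (5,3). |black|=8
Step 10: on WHITE (5,3): turn R to S, flip to black, move to (6,3). |black|=9
Step 11: on BLACK (6,3): turn L to E, flip to white, move to (6,4). |black|=8
Step 12: on WHITE (6,4): turn R to S, flip to black, move to (7,4). |black|=9
Step 13: on WHITE (7,4): turn R to W, flip to black, move to (7,3). |black|=10
Step 14: on WHITE (7,3): turn R to N, flip to black, move to (6,3). |black|=11
Step 15: on WHITE (6,3): turn R to E, flip to black, move to (6,4). |black|=12
Step 16: on BLACK (6,4): turn L to N, flip to white, move to (5,4). |black|=11
Step 17: on BLACK (5,4): turn L to W, flip to white, move to (5,3). |black|=10
Step 18: on BLACK (5,3): turn L to S, flip to white, move to (6,3). |black|=9
Step 19: on BLACK (6,3): turn L to E, flip to white, move to (6,4). |black|=8
Step 20: on WHITE (6,4): turn R to S, flip to black, move to (7,4). |black|=9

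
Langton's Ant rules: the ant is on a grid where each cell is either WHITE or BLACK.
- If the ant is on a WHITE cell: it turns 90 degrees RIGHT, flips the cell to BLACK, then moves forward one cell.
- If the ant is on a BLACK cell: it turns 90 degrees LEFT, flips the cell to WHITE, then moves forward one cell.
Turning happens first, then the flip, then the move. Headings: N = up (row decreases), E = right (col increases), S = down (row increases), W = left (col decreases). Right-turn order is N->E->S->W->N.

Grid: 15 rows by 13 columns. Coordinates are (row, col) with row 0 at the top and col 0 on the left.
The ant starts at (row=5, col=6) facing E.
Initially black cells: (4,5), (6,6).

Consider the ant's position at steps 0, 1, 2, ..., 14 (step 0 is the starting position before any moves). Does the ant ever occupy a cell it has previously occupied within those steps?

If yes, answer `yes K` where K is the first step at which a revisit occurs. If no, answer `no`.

Answer: yes 5

Derivation:
Step 1: on WHITE (5,6): turn R to S, flip to black, move to (6,6). |black|=3 — new cell
Step 2: on BLACK (6,6): turn L to E, flip to white, move to (6,7). |black|=2 — new cell
Step 3: on WHITE (6,7): turn R to S, flip to black, move to (7,7). |black|=3 — new cell
Step 4: on WHITE (7,7): turn R to W, flip to black, move to (7,6). |black|=4 — new cell
Step 5: on WHITE (7,6): turn R to N, flip to black, move to (6,6). |black|=5 — REVISIT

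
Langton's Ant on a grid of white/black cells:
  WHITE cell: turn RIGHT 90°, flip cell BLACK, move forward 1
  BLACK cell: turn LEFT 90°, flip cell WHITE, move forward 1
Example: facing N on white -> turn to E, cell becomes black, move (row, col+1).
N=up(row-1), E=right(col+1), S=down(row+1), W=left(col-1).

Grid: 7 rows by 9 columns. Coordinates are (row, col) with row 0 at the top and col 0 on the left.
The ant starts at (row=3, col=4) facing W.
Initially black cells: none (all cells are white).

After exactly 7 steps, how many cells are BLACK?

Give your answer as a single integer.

Step 1: on WHITE (3,4): turn R to N, flip to black, move to (2,4). |black|=1
Step 2: on WHITE (2,4): turn R to E, flip to black, move to (2,5). |black|=2
Step 3: on WHITE (2,5): turn R to S, flip to black, move to (3,5). |black|=3
Step 4: on WHITE (3,5): turn R to W, flip to black, move to (3,4). |black|=4
Step 5: on BLACK (3,4): turn L to S, flip to white, move to (4,4). |black|=3
Step 6: on WHITE (4,4): turn R to W, flip to black, move to (4,3). |black|=4
Step 7: on WHITE (4,3): turn R to N, flip to black, move to (3,3). |black|=5

Answer: 5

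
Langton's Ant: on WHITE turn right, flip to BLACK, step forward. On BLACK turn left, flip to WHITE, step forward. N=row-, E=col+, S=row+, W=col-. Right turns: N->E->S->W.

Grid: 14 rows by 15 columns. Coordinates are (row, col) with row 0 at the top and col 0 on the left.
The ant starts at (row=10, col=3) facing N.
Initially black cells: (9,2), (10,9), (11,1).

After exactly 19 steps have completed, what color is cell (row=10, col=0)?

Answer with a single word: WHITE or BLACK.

Answer: BLACK

Derivation:
Step 1: on WHITE (10,3): turn R to E, flip to black, move to (10,4). |black|=4
Step 2: on WHITE (10,4): turn R to S, flip to black, move to (11,4). |black|=5
Step 3: on WHITE (11,4): turn R to W, flip to black, move to (11,3). |black|=6
Step 4: on WHITE (11,3): turn R to N, flip to black, move to (10,3). |black|=7
Step 5: on BLACK (10,3): turn L to W, flip to white, move to (10,2). |black|=6
Step 6: on WHITE (10,2): turn R to N, flip to black, move to (9,2). |black|=7
Step 7: on BLACK (9,2): turn L to W, flip to white, move to (9,1). |black|=6
Step 8: on WHITE (9,1): turn R to N, flip to black, move to (8,1). |black|=7
Step 9: on WHITE (8,1): turn R to E, flip to black, move to (8,2). |black|=8
Step 10: on WHITE (8,2): turn R to S, flip to black, move to (9,2). |black|=9
Step 11: on WHITE (9,2): turn R to W, flip to black, move to (9,1). |black|=10
Step 12: on BLACK (9,1): turn L to S, flip to white, move to (10,1). |black|=9
Step 13: on WHITE (10,1): turn R to W, flip to black, move to (10,0). |black|=10
Step 14: on WHITE (10,0): turn R to N, flip to black, move to (9,0). |black|=11
Step 15: on WHITE (9,0): turn R to E, flip to black, move to (9,1). |black|=12
Step 16: on WHITE (9,1): turn R to S, flip to black, move to (10,1). |black|=13
Step 17: on BLACK (10,1): turn L to E, flip to white, move to (10,2). |black|=12
Step 18: on BLACK (10,2): turn L to N, flip to white, move to (9,2). |black|=11
Step 19: on BLACK (9,2): turn L to W, flip to white, move to (9,1). |black|=10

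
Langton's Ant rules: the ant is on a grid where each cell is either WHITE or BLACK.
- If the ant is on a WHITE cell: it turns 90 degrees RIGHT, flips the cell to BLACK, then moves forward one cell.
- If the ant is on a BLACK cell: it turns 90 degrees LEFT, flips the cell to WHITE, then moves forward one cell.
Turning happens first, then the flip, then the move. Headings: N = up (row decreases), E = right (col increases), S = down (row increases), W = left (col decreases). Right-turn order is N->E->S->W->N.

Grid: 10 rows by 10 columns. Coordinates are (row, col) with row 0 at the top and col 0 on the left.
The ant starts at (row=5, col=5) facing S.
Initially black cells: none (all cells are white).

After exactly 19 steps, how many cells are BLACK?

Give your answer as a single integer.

Step 1: on WHITE (5,5): turn R to W, flip to black, move to (5,4). |black|=1
Step 2: on WHITE (5,4): turn R to N, flip to black, move to (4,4). |black|=2
Step 3: on WHITE (4,4): turn R to E, flip to black, move to (4,5). |black|=3
Step 4: on WHITE (4,5): turn R to S, flip to black, move to (5,5). |black|=4
Step 5: on BLACK (5,5): turn L to E, flip to white, move to (5,6). |black|=3
Step 6: on WHITE (5,6): turn R to S, flip to black, move to (6,6). |black|=4
Step 7: on WHITE (6,6): turn R to W, flip to black, move to (6,5). |black|=5
Step 8: on WHITE (6,5): turn R to N, flip to black, move to (5,5). |black|=6
Step 9: on WHITE (5,5): turn R to E, flip to black, move to (5,6). |black|=7
Step 10: on BLACK (5,6): turn L to N, flip to white, move to (4,6). |black|=6
Step 11: on WHITE (4,6): turn R to E, flip to black, move to (4,7). |black|=7
Step 12: on WHITE (4,7): turn R to S, flip to black, move to (5,7). |black|=8
Step 13: on WHITE (5,7): turn R to W, flip to black, move to (5,6). |black|=9
Step 14: on WHITE (5,6): turn R to N, flip to black, move to (4,6). |black|=10
Step 15: on BLACK (4,6): turn L to W, flip to white, move to (4,5). |black|=9
Step 16: on BLACK (4,5): turn L to S, flip to white, move to (5,5). |black|=8
Step 17: on BLACK (5,5): turn L to E, flip to white, move to (5,6). |black|=7
Step 18: on BLACK (5,6): turn L to N, flip to white, move to (4,6). |black|=6
Step 19: on WHITE (4,6): turn R to E, flip to black, move to (4,7). |black|=7

Answer: 7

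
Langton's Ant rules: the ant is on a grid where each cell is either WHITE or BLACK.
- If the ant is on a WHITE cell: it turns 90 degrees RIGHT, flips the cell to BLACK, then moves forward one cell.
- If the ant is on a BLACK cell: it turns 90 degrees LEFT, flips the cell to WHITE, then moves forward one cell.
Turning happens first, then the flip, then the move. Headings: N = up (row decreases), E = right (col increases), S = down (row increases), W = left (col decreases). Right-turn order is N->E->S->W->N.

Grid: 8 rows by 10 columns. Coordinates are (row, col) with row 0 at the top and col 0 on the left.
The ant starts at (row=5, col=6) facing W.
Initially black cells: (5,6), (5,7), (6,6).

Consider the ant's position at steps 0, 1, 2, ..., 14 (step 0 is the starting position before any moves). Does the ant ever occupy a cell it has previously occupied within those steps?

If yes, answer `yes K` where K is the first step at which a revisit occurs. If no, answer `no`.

Answer: yes 5

Derivation:
Step 1: on BLACK (5,6): turn L to S, flip to white, move to (6,6). |black|=2 — new cell
Step 2: on BLACK (6,6): turn L to E, flip to white, move to (6,7). |black|=1 — new cell
Step 3: on WHITE (6,7): turn R to S, flip to black, move to (7,7). |black|=2 — new cell
Step 4: on WHITE (7,7): turn R to W, flip to black, move to (7,6). |black|=3 — new cell
Step 5: on WHITE (7,6): turn R to N, flip to black, move to (6,6). |black|=4 — REVISIT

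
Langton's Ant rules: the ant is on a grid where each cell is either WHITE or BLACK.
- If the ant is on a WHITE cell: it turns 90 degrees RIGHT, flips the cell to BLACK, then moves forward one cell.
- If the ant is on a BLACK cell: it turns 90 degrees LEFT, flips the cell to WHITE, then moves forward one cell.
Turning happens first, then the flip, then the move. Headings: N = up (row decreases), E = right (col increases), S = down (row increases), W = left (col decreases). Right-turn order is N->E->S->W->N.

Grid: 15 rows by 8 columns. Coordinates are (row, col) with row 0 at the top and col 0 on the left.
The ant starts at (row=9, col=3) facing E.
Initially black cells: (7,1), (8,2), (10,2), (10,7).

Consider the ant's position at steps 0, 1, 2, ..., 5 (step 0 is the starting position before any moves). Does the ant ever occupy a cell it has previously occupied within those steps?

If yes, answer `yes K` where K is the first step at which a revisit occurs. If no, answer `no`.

Step 1: on WHITE (9,3): turn R to S, flip to black, move to (10,3). |black|=5 — new cell
Step 2: on WHITE (10,3): turn R to W, flip to black, move to (10,2). |black|=6 — new cell
Step 3: on BLACK (10,2): turn L to S, flip to white, move to (11,2). |black|=5 — new cell
Step 4: on WHITE (11,2): turn R to W, flip to black, move to (11,1). |black|=6 — new cell
Step 5: on WHITE (11,1): turn R to N, flip to black, move to (10,1). |black|=7 — new cell
No revisit within 5 steps.

Answer: no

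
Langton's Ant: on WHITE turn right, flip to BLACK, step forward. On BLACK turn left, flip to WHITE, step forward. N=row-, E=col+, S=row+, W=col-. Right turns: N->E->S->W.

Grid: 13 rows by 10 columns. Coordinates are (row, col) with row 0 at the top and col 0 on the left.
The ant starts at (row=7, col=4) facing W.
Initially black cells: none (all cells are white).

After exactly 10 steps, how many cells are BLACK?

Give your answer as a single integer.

Answer: 6

Derivation:
Step 1: on WHITE (7,4): turn R to N, flip to black, move to (6,4). |black|=1
Step 2: on WHITE (6,4): turn R to E, flip to black, move to (6,5). |black|=2
Step 3: on WHITE (6,5): turn R to S, flip to black, move to (7,5). |black|=3
Step 4: on WHITE (7,5): turn R to W, flip to black, move to (7,4). |black|=4
Step 5: on BLACK (7,4): turn L to S, flip to white, move to (8,4). |black|=3
Step 6: on WHITE (8,4): turn R to W, flip to black, move to (8,3). |black|=4
Step 7: on WHITE (8,3): turn R to N, flip to black, move to (7,3). |black|=5
Step 8: on WHITE (7,3): turn R to E, flip to black, move to (7,4). |black|=6
Step 9: on WHITE (7,4): turn R to S, flip to black, move to (8,4). |black|=7
Step 10: on BLACK (8,4): turn L to E, flip to white, move to (8,5). |black|=6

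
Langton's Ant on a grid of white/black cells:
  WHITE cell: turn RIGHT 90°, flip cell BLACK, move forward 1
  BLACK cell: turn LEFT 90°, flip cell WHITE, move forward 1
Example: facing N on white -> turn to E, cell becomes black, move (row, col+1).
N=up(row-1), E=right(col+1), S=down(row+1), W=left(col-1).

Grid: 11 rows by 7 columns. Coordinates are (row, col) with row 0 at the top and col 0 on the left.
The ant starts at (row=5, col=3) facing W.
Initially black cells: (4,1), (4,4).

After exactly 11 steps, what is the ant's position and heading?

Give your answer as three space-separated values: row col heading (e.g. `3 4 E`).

Answer: 3 4 S

Derivation:
Step 1: on WHITE (5,3): turn R to N, flip to black, move to (4,3). |black|=3
Step 2: on WHITE (4,3): turn R to E, flip to black, move to (4,4). |black|=4
Step 3: on BLACK (4,4): turn L to N, flip to white, move to (3,4). |black|=3
Step 4: on WHITE (3,4): turn R to E, flip to black, move to (3,5). |black|=4
Step 5: on WHITE (3,5): turn R to S, flip to black, move to (4,5). |black|=5
Step 6: on WHITE (4,5): turn R to W, flip to black, move to (4,4). |black|=6
Step 7: on WHITE (4,4): turn R to N, flip to black, move to (3,4). |black|=7
Step 8: on BLACK (3,4): turn L to W, flip to white, move to (3,3). |black|=6
Step 9: on WHITE (3,3): turn R to N, flip to black, move to (2,3). |black|=7
Step 10: on WHITE (2,3): turn R to E, flip to black, move to (2,4). |black|=8
Step 11: on WHITE (2,4): turn R to S, flip to black, move to (3,4). |black|=9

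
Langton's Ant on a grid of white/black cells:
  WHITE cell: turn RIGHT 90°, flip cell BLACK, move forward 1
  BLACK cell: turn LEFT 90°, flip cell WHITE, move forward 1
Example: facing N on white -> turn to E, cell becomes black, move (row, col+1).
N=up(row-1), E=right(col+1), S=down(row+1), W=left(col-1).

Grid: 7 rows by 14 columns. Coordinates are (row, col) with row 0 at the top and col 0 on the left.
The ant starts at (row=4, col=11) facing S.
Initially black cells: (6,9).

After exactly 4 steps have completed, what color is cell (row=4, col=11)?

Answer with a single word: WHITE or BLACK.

Step 1: on WHITE (4,11): turn R to W, flip to black, move to (4,10). |black|=2
Step 2: on WHITE (4,10): turn R to N, flip to black, move to (3,10). |black|=3
Step 3: on WHITE (3,10): turn R to E, flip to black, move to (3,11). |black|=4
Step 4: on WHITE (3,11): turn R to S, flip to black, move to (4,11). |black|=5

Answer: BLACK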